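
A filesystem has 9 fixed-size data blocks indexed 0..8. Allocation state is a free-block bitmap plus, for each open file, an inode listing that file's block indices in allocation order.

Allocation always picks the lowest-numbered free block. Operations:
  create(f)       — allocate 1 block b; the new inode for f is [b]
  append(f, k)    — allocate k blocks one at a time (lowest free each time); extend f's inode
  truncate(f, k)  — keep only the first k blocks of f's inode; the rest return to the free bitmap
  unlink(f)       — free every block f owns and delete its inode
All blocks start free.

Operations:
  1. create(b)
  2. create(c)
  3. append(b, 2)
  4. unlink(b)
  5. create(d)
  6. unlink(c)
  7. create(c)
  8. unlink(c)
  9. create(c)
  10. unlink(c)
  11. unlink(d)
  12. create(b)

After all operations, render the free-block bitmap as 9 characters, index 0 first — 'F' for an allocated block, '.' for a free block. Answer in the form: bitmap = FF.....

bitmap = F........

after create(b) → b:[0]  free=[F........]
after create(c) → b:[0], c:[1]  free=[FF.......]
after append(b, 2) → b:[0, 2, 3], c:[1]  free=[FFFF.....]
after unlink(b) → c:[1]  free=[.F.......]
after create(d) → c:[1], d:[0]  free=[FF.......]
after unlink(c) → d:[0]  free=[F........]
after create(c) → c:[1], d:[0]  free=[FF.......]
after unlink(c) → d:[0]  free=[F........]
after create(c) → c:[1], d:[0]  free=[FF.......]
after unlink(c) → d:[0]  free=[F........]
after unlink(d) →   free=[.........]
after create(b) → b:[0]  free=[F........]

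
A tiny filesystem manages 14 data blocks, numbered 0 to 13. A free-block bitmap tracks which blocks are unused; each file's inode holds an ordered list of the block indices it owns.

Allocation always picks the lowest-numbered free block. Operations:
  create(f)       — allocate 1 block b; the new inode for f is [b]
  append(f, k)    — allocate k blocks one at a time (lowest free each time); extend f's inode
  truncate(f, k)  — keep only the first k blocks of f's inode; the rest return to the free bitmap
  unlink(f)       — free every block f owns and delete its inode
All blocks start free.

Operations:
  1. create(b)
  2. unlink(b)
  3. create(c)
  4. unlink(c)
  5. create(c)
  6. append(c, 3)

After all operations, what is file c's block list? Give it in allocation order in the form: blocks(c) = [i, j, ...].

blocks(c) = [0, 1, 2, 3]

create(b): bitmap=F............. | b=[0]
unlink(b): bitmap=.............. | 
create(c): bitmap=F............. | c=[0]
unlink(c): bitmap=.............. | 
create(c): bitmap=F............. | c=[0]
append(c, 3): bitmap=FFFF.......... | c=[0, 1, 2, 3]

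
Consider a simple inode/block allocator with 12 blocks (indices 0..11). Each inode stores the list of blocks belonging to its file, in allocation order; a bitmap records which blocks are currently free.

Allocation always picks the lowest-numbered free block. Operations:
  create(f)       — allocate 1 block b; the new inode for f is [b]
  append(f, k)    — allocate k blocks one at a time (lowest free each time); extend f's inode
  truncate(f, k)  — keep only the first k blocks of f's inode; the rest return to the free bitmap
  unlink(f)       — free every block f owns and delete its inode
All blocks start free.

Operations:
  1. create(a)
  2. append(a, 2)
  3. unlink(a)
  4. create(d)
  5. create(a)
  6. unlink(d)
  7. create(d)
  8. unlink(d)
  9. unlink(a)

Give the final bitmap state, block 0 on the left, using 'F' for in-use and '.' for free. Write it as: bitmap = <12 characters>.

bitmap = ............

after create(a) → a:[0]  free=[F...........]
after append(a, 2) → a:[0, 1, 2]  free=[FFF.........]
after unlink(a) →   free=[............]
after create(d) → d:[0]  free=[F...........]
after create(a) → a:[1], d:[0]  free=[FF..........]
after unlink(d) → a:[1]  free=[.F..........]
after create(d) → a:[1], d:[0]  free=[FF..........]
after unlink(d) → a:[1]  free=[.F..........]
after unlink(a) →   free=[............]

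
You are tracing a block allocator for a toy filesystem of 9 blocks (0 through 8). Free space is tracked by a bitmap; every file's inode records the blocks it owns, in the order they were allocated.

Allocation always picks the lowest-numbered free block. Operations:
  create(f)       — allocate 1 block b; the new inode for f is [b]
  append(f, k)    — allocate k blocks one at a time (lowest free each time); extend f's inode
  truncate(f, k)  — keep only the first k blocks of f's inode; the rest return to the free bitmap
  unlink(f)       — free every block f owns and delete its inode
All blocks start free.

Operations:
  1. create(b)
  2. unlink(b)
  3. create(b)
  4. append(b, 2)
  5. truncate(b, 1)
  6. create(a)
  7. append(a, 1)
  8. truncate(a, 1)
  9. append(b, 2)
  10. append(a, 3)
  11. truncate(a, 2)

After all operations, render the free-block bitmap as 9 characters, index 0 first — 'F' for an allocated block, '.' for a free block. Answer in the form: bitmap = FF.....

bitmap = FFFFF....

after create(b) → b:[0]  free=[F........]
after unlink(b) →   free=[.........]
after create(b) → b:[0]  free=[F........]
after append(b, 2) → b:[0, 1, 2]  free=[FFF......]
after truncate(b, 1) → b:[0]  free=[F........]
after create(a) → a:[1], b:[0]  free=[FF.......]
after append(a, 1) → a:[1, 2], b:[0]  free=[FFF......]
after truncate(a, 1) → a:[1], b:[0]  free=[FF.......]
after append(b, 2) → a:[1], b:[0, 2, 3]  free=[FFFF.....]
after append(a, 3) → a:[1, 4, 5, 6], b:[0, 2, 3]  free=[FFFFFFF..]
after truncate(a, 2) → a:[1, 4], b:[0, 2, 3]  free=[FFFFF....]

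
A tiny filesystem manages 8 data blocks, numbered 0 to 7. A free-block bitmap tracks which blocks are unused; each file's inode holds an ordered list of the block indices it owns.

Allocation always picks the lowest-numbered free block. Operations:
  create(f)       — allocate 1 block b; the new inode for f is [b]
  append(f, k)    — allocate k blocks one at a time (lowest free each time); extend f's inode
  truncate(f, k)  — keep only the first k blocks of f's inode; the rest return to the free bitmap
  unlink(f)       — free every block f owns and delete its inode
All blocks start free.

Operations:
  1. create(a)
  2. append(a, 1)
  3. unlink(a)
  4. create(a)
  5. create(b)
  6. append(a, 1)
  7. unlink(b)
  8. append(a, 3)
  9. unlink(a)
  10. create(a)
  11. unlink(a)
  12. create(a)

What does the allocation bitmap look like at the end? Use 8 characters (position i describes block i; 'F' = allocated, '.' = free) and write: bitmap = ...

[1] create(a) — a=0 (map F.......)
[2] append(a, 1) — a=0,1 (map FF......)
[3] unlink(a) —  (map ........)
[4] create(a) — a=0 (map F.......)
[5] create(b) — a=0 b=1 (map FF......)
[6] append(a, 1) — a=0,2 b=1 (map FFF.....)
[7] unlink(b) — a=0,2 (map F.F.....)
[8] append(a, 3) — a=0,2,1,3,4 (map FFFFF...)
[9] unlink(a) —  (map ........)
[10] create(a) — a=0 (map F.......)
[11] unlink(a) —  (map ........)
[12] create(a) — a=0 (map F.......)

bitmap = F.......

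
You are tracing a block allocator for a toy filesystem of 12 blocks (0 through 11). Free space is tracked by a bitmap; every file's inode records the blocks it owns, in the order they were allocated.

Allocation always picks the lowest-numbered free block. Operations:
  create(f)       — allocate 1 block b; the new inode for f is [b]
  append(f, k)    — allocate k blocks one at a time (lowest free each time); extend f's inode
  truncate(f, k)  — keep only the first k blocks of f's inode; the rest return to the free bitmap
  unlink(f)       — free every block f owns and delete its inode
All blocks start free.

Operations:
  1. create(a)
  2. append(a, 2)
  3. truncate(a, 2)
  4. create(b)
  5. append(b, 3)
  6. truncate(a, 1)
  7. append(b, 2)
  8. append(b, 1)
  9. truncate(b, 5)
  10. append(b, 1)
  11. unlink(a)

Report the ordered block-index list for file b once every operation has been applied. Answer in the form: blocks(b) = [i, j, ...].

blocks(b) = [2, 3, 4, 5, 1, 6]

  1. create(a)  ⇒  F...........  {a→[0]}
  2. append(a, 2)  ⇒  FFF.........  {a→[0, 1, 2]}
  3. truncate(a, 2)  ⇒  FF..........  {a→[0, 1]}
  4. create(b)  ⇒  FFF.........  {a→[0, 1]; b→[2]}
  5. append(b, 3)  ⇒  FFFFFF......  {a→[0, 1]; b→[2, 3, 4, 5]}
  6. truncate(a, 1)  ⇒  F.FFFF......  {a→[0]; b→[2, 3, 4, 5]}
  7. append(b, 2)  ⇒  FFFFFFF.....  {a→[0]; b→[2, 3, 4, 5, 1, 6]}
  8. append(b, 1)  ⇒  FFFFFFFF....  {a→[0]; b→[2, 3, 4, 5, 1, 6, 7]}
  9. truncate(b, 5)  ⇒  FFFFFF......  {a→[0]; b→[2, 3, 4, 5, 1]}
  10. append(b, 1)  ⇒  FFFFFFF.....  {a→[0]; b→[2, 3, 4, 5, 1, 6]}
  11. unlink(a)  ⇒  .FFFFFF.....  {b→[2, 3, 4, 5, 1, 6]}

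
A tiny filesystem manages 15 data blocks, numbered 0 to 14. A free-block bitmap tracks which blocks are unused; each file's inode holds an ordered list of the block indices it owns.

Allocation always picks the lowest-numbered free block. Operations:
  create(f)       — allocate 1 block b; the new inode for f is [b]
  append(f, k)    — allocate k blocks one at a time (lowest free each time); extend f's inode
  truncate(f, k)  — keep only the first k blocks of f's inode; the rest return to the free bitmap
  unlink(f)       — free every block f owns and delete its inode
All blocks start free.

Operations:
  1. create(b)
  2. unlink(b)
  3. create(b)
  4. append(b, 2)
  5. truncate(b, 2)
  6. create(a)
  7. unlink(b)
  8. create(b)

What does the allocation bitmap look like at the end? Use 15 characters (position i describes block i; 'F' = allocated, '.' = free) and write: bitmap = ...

bitmap = F.F............

create(b): bitmap=F.............. | b=[0]
unlink(b): bitmap=............... | 
create(b): bitmap=F.............. | b=[0]
append(b, 2): bitmap=FFF............ | b=[0, 1, 2]
truncate(b, 2): bitmap=FF............. | b=[0, 1]
create(a): bitmap=FFF............ | a=[2] b=[0, 1]
unlink(b): bitmap=..F............ | a=[2]
create(b): bitmap=F.F............ | a=[2] b=[0]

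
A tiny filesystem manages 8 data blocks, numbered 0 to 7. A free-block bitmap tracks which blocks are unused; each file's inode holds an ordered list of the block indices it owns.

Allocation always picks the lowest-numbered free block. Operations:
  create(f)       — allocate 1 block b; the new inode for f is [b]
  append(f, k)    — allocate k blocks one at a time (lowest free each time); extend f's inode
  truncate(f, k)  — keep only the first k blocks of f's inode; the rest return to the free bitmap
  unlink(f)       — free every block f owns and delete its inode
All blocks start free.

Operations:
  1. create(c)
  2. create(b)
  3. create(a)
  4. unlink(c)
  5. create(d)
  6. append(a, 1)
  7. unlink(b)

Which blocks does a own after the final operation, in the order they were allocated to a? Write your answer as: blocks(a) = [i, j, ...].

after create(c) → c:[0]  free=[F.......]
after create(b) → b:[1], c:[0]  free=[FF......]
after create(a) → a:[2], b:[1], c:[0]  free=[FFF.....]
after unlink(c) → a:[2], b:[1]  free=[.FF.....]
after create(d) → a:[2], b:[1], d:[0]  free=[FFF.....]
after append(a, 1) → a:[2, 3], b:[1], d:[0]  free=[FFFF....]
after unlink(b) → a:[2, 3], d:[0]  free=[F.FF....]

blocks(a) = [2, 3]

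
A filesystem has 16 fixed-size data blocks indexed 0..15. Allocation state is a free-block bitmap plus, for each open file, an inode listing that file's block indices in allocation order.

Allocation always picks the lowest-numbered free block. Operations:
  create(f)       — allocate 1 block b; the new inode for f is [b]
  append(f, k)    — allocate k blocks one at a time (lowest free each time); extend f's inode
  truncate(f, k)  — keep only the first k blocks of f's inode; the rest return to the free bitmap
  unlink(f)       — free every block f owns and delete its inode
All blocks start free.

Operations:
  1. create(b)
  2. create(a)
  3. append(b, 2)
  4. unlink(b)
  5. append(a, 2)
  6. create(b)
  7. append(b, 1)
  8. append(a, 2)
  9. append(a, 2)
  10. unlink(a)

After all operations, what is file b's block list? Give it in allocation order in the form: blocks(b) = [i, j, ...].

blocks(b) = [3, 4]

create(b): bitmap=F............... | b=[0]
create(a): bitmap=FF.............. | a=[1] b=[0]
append(b, 2): bitmap=FFFF............ | a=[1] b=[0, 2, 3]
unlink(b): bitmap=.F.............. | a=[1]
append(a, 2): bitmap=FFF............. | a=[1, 0, 2]
create(b): bitmap=FFFF............ | a=[1, 0, 2] b=[3]
append(b, 1): bitmap=FFFFF........... | a=[1, 0, 2] b=[3, 4]
append(a, 2): bitmap=FFFFFFF......... | a=[1, 0, 2, 5, 6] b=[3, 4]
append(a, 2): bitmap=FFFFFFFFF....... | a=[1, 0, 2, 5, 6, 7, 8] b=[3, 4]
unlink(a): bitmap=...FF........... | b=[3, 4]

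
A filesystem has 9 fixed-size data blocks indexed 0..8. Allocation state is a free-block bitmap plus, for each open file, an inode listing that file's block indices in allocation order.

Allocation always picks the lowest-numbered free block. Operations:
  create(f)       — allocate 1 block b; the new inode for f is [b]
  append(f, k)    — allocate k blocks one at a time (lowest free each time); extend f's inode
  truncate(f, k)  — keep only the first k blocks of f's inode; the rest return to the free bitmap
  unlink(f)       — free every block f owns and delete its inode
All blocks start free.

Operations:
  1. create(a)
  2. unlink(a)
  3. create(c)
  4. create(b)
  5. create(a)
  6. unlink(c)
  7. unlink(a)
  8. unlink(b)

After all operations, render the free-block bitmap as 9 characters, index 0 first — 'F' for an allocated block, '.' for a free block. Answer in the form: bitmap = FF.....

after create(a) → a:[0]  free=[F........]
after unlink(a) →   free=[.........]
after create(c) → c:[0]  free=[F........]
after create(b) → b:[1], c:[0]  free=[FF.......]
after create(a) → a:[2], b:[1], c:[0]  free=[FFF......]
after unlink(c) → a:[2], b:[1]  free=[.FF......]
after unlink(a) → b:[1]  free=[.F.......]
after unlink(b) →   free=[.........]

bitmap = .........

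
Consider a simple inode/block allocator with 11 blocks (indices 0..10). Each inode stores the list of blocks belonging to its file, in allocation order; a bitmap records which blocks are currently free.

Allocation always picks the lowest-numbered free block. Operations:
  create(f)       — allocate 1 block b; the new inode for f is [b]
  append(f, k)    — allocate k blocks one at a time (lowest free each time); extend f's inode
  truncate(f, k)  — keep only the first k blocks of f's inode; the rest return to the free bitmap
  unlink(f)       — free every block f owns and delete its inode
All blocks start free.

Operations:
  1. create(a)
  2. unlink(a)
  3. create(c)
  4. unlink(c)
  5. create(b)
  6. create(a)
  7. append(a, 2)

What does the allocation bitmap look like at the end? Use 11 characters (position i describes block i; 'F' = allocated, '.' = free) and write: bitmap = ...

bitmap = FFFF.......

  1. create(a)  ⇒  F..........  {a→[0]}
  2. unlink(a)  ⇒  ...........  {}
  3. create(c)  ⇒  F..........  {c→[0]}
  4. unlink(c)  ⇒  ...........  {}
  5. create(b)  ⇒  F..........  {b→[0]}
  6. create(a)  ⇒  FF.........  {a→[1]; b→[0]}
  7. append(a, 2)  ⇒  FFFF.......  {a→[1, 2, 3]; b→[0]}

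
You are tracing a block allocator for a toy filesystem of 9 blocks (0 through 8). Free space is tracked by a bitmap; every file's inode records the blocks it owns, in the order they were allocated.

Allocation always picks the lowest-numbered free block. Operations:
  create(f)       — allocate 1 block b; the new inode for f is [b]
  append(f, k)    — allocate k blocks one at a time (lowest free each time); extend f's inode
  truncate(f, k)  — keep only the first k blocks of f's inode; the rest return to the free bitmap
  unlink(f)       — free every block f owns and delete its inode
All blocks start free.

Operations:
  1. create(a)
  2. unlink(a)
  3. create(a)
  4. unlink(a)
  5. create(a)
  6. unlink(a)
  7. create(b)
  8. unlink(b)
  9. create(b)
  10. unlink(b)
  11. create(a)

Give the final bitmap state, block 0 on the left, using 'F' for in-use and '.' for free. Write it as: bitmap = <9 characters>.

bitmap = F........

after create(a) → a:[0]  free=[F........]
after unlink(a) →   free=[.........]
after create(a) → a:[0]  free=[F........]
after unlink(a) →   free=[.........]
after create(a) → a:[0]  free=[F........]
after unlink(a) →   free=[.........]
after create(b) → b:[0]  free=[F........]
after unlink(b) →   free=[.........]
after create(b) → b:[0]  free=[F........]
after unlink(b) →   free=[.........]
after create(a) → a:[0]  free=[F........]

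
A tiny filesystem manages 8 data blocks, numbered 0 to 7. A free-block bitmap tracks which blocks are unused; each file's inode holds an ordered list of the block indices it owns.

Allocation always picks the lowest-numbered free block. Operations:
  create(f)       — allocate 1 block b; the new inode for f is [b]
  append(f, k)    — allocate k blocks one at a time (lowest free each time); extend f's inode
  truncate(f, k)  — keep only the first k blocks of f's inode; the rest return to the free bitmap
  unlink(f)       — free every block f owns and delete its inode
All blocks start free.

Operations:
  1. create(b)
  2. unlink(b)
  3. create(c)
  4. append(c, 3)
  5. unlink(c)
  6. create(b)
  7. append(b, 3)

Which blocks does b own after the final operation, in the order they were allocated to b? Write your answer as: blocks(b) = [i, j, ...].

blocks(b) = [0, 1, 2, 3]

[1] create(b) — b=0 (map F.......)
[2] unlink(b) —  (map ........)
[3] create(c) — c=0 (map F.......)
[4] append(c, 3) — c=0,1,2,3 (map FFFF....)
[5] unlink(c) —  (map ........)
[6] create(b) — b=0 (map F.......)
[7] append(b, 3) — b=0,1,2,3 (map FFFF....)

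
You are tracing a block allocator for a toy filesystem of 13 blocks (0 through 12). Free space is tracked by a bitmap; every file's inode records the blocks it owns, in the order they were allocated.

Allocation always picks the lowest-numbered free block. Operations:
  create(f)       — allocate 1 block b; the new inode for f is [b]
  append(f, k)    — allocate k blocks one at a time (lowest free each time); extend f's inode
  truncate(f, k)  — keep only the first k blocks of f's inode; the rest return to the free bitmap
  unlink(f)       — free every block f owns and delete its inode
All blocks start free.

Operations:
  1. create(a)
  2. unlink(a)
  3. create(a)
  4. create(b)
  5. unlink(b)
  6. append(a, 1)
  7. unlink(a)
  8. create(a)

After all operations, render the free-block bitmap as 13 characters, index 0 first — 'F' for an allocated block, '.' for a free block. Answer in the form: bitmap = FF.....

bitmap = F............

  1. create(a)  ⇒  F............  {a→[0]}
  2. unlink(a)  ⇒  .............  {}
  3. create(a)  ⇒  F............  {a→[0]}
  4. create(b)  ⇒  FF...........  {a→[0]; b→[1]}
  5. unlink(b)  ⇒  F............  {a→[0]}
  6. append(a, 1)  ⇒  FF...........  {a→[0, 1]}
  7. unlink(a)  ⇒  .............  {}
  8. create(a)  ⇒  F............  {a→[0]}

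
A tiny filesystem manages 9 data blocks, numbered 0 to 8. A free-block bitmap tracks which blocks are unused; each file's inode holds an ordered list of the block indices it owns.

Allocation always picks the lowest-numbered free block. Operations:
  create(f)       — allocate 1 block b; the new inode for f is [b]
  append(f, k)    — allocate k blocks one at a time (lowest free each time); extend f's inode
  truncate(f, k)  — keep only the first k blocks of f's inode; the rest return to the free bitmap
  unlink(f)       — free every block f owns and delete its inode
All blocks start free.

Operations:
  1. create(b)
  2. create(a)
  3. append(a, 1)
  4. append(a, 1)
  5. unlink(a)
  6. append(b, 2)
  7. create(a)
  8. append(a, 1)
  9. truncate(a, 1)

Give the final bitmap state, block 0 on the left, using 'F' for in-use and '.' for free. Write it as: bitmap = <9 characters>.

create(b): bitmap=F........ | b=[0]
create(a): bitmap=FF....... | a=[1] b=[0]
append(a, 1): bitmap=FFF...... | a=[1, 2] b=[0]
append(a, 1): bitmap=FFFF..... | a=[1, 2, 3] b=[0]
unlink(a): bitmap=F........ | b=[0]
append(b, 2): bitmap=FFF...... | b=[0, 1, 2]
create(a): bitmap=FFFF..... | a=[3] b=[0, 1, 2]
append(a, 1): bitmap=FFFFF.... | a=[3, 4] b=[0, 1, 2]
truncate(a, 1): bitmap=FFFF..... | a=[3] b=[0, 1, 2]

bitmap = FFFF.....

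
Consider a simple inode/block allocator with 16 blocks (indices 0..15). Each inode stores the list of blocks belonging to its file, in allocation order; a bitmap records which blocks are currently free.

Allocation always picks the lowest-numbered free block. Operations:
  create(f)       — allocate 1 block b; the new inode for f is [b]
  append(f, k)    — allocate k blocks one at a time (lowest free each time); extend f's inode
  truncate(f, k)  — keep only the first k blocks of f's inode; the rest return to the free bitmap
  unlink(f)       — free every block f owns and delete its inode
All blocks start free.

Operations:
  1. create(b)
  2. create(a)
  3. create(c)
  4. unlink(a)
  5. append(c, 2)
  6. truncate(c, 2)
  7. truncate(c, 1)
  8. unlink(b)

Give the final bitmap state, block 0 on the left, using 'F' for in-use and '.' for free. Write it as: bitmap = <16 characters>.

[1] create(b) — b=0 (map F...............)
[2] create(a) — a=1 b=0 (map FF..............)
[3] create(c) — a=1 b=0 c=2 (map FFF.............)
[4] unlink(a) — b=0 c=2 (map F.F.............)
[5] append(c, 2) — b=0 c=2,1,3 (map FFFF............)
[6] truncate(c, 2) — b=0 c=2,1 (map FFF.............)
[7] truncate(c, 1) — b=0 c=2 (map F.F.............)
[8] unlink(b) — c=2 (map ..F.............)

bitmap = ..F.............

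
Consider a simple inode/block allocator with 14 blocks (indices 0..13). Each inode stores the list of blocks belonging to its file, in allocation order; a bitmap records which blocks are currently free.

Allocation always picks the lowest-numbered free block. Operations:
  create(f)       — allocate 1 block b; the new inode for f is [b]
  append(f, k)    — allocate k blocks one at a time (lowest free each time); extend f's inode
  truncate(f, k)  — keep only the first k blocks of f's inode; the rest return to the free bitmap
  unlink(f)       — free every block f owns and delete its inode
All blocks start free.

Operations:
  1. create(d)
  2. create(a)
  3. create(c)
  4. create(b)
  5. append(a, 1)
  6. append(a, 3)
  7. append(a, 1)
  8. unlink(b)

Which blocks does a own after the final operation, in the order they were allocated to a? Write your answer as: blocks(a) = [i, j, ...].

blocks(a) = [1, 4, 5, 6, 7, 8]

after create(d) → d:[0]  free=[F.............]
after create(a) → a:[1], d:[0]  free=[FF............]
after create(c) → a:[1], c:[2], d:[0]  free=[FFF...........]
after create(b) → a:[1], b:[3], c:[2], d:[0]  free=[FFFF..........]
after append(a, 1) → a:[1, 4], b:[3], c:[2], d:[0]  free=[FFFFF.........]
after append(a, 3) → a:[1, 4, 5, 6, 7], b:[3], c:[2], d:[0]  free=[FFFFFFFF......]
after append(a, 1) → a:[1, 4, 5, 6, 7, 8], b:[3], c:[2], d:[0]  free=[FFFFFFFFF.....]
after unlink(b) → a:[1, 4, 5, 6, 7, 8], c:[2], d:[0]  free=[FFF.FFFFF.....]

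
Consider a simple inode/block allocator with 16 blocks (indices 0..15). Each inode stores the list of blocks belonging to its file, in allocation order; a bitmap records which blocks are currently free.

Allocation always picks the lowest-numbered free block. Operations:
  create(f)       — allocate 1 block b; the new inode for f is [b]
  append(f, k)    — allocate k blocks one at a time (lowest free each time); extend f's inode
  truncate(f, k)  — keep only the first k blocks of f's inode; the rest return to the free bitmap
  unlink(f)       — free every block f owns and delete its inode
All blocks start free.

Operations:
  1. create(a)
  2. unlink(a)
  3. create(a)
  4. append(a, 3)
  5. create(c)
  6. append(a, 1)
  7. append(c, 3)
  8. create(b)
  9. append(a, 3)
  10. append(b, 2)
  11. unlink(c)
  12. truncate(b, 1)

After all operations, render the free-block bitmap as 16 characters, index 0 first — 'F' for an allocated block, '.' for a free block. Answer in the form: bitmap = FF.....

bitmap = FFFF.F...FFFF...

[1] create(a) — a=0 (map F...............)
[2] unlink(a) —  (map ................)
[3] create(a) — a=0 (map F...............)
[4] append(a, 3) — a=0,1,2,3 (map FFFF............)
[5] create(c) — a=0,1,2,3 c=4 (map FFFFF...........)
[6] append(a, 1) — a=0,1,2,3,5 c=4 (map FFFFFF..........)
[7] append(c, 3) — a=0,1,2,3,5 c=4,6,7,8 (map FFFFFFFFF.......)
[8] create(b) — a=0,1,2,3,5 b=9 c=4,6,7,8 (map FFFFFFFFFF......)
[9] append(a, 3) — a=0,1,2,3,5,10,11,12 b=9 c=4,6,7,8 (map FFFFFFFFFFFFF...)
[10] append(b, 2) — a=0,1,2,3,5,10,11,12 b=9,13,14 c=4,6,7,8 (map FFFFFFFFFFFFFFF.)
[11] unlink(c) — a=0,1,2,3,5,10,11,12 b=9,13,14 (map FFFF.F...FFFFFF.)
[12] truncate(b, 1) — a=0,1,2,3,5,10,11,12 b=9 (map FFFF.F...FFFF...)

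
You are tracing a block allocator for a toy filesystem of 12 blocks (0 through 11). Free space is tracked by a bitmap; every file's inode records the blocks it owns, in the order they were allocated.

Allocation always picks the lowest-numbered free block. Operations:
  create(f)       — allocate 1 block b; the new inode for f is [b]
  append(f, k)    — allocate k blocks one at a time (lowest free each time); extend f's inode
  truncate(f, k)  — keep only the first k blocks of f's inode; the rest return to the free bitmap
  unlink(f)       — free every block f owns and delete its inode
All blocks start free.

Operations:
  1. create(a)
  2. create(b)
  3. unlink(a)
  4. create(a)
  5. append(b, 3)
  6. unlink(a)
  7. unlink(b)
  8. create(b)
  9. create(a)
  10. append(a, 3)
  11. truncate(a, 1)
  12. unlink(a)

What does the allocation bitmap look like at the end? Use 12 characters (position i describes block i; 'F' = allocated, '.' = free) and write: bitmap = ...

bitmap = F...........

after create(a) → a:[0]  free=[F...........]
after create(b) → a:[0], b:[1]  free=[FF..........]
after unlink(a) → b:[1]  free=[.F..........]
after create(a) → a:[0], b:[1]  free=[FF..........]
after append(b, 3) → a:[0], b:[1, 2, 3, 4]  free=[FFFFF.......]
after unlink(a) → b:[1, 2, 3, 4]  free=[.FFFF.......]
after unlink(b) →   free=[............]
after create(b) → b:[0]  free=[F...........]
after create(a) → a:[1], b:[0]  free=[FF..........]
after append(a, 3) → a:[1, 2, 3, 4], b:[0]  free=[FFFFF.......]
after truncate(a, 1) → a:[1], b:[0]  free=[FF..........]
after unlink(a) → b:[0]  free=[F...........]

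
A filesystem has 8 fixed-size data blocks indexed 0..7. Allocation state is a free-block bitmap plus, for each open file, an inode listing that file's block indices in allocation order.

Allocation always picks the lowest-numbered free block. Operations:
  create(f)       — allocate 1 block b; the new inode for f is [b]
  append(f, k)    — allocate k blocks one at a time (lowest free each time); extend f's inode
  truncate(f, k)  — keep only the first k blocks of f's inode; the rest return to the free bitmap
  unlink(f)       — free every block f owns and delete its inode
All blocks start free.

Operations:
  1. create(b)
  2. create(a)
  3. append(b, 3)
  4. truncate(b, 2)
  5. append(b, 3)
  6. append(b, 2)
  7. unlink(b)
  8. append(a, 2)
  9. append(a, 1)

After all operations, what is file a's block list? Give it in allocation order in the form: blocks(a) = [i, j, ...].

blocks(a) = [1, 0, 2, 3]

[1] create(b) — b=0 (map F.......)
[2] create(a) — a=1 b=0 (map FF......)
[3] append(b, 3) — a=1 b=0,2,3,4 (map FFFFF...)
[4] truncate(b, 2) — a=1 b=0,2 (map FFF.....)
[5] append(b, 3) — a=1 b=0,2,3,4,5 (map FFFFFF..)
[6] append(b, 2) — a=1 b=0,2,3,4,5,6,7 (map FFFFFFFF)
[7] unlink(b) — a=1 (map .F......)
[8] append(a, 2) — a=1,0,2 (map FFF.....)
[9] append(a, 1) — a=1,0,2,3 (map FFFF....)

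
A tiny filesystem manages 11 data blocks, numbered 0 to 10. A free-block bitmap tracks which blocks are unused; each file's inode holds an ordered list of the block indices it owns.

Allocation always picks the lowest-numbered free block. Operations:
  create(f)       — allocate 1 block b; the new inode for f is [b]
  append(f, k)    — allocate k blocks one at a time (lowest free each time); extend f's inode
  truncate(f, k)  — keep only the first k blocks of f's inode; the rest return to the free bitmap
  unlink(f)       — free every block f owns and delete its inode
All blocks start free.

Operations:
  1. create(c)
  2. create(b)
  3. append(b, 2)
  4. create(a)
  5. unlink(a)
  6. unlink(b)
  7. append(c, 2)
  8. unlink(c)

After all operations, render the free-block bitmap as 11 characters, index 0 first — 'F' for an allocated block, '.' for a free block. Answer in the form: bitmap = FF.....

create(c): bitmap=F.......... | c=[0]
create(b): bitmap=FF......... | b=[1] c=[0]
append(b, 2): bitmap=FFFF....... | b=[1, 2, 3] c=[0]
create(a): bitmap=FFFFF...... | a=[4] b=[1, 2, 3] c=[0]
unlink(a): bitmap=FFFF....... | b=[1, 2, 3] c=[0]
unlink(b): bitmap=F.......... | c=[0]
append(c, 2): bitmap=FFF........ | c=[0, 1, 2]
unlink(c): bitmap=........... | 

bitmap = ...........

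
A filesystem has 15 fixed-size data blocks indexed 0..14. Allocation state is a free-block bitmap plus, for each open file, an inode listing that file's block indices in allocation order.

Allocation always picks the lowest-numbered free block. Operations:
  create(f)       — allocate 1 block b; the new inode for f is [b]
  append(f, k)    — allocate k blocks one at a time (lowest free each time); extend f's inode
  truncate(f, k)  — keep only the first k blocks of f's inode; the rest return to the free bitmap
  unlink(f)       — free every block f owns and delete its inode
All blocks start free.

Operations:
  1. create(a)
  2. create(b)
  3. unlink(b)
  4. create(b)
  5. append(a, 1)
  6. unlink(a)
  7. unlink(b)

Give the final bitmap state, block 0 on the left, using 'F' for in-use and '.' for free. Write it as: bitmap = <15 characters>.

create(a): bitmap=F.............. | a=[0]
create(b): bitmap=FF............. | a=[0] b=[1]
unlink(b): bitmap=F.............. | a=[0]
create(b): bitmap=FF............. | a=[0] b=[1]
append(a, 1): bitmap=FFF............ | a=[0, 2] b=[1]
unlink(a): bitmap=.F............. | b=[1]
unlink(b): bitmap=............... | 

bitmap = ...............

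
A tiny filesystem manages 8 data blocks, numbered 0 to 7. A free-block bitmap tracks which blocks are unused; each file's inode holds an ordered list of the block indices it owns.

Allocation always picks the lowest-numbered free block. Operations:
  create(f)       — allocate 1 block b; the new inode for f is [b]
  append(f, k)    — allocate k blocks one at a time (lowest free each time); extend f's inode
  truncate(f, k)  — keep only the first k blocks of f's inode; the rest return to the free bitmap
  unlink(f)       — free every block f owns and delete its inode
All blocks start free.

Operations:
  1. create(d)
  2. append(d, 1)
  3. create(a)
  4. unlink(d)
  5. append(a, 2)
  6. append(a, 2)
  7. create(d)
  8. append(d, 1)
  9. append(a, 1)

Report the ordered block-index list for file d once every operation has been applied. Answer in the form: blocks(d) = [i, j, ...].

  1. create(d)  ⇒  F.......  {d→[0]}
  2. append(d, 1)  ⇒  FF......  {d→[0, 1]}
  3. create(a)  ⇒  FFF.....  {a→[2]; d→[0, 1]}
  4. unlink(d)  ⇒  ..F.....  {a→[2]}
  5. append(a, 2)  ⇒  FFF.....  {a→[2, 0, 1]}
  6. append(a, 2)  ⇒  FFFFF...  {a→[2, 0, 1, 3, 4]}
  7. create(d)  ⇒  FFFFFF..  {a→[2, 0, 1, 3, 4]; d→[5]}
  8. append(d, 1)  ⇒  FFFFFFF.  {a→[2, 0, 1, 3, 4]; d→[5, 6]}
  9. append(a, 1)  ⇒  FFFFFFFF  {a→[2, 0, 1, 3, 4, 7]; d→[5, 6]}

blocks(d) = [5, 6]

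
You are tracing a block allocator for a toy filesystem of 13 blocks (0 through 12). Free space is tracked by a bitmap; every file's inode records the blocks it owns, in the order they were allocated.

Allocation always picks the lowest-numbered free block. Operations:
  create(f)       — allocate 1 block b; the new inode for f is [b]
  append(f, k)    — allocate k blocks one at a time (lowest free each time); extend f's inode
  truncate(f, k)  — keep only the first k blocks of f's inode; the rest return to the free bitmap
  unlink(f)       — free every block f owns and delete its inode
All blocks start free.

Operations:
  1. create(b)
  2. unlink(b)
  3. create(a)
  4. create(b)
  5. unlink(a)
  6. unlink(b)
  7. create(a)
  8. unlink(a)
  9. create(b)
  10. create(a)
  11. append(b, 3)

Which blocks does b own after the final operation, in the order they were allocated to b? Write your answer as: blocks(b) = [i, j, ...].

  1. create(b)  ⇒  F............  {b→[0]}
  2. unlink(b)  ⇒  .............  {}
  3. create(a)  ⇒  F............  {a→[0]}
  4. create(b)  ⇒  FF...........  {a→[0]; b→[1]}
  5. unlink(a)  ⇒  .F...........  {b→[1]}
  6. unlink(b)  ⇒  .............  {}
  7. create(a)  ⇒  F............  {a→[0]}
  8. unlink(a)  ⇒  .............  {}
  9. create(b)  ⇒  F............  {b→[0]}
  10. create(a)  ⇒  FF...........  {a→[1]; b→[0]}
  11. append(b, 3)  ⇒  FFFFF........  {a→[1]; b→[0, 2, 3, 4]}

blocks(b) = [0, 2, 3, 4]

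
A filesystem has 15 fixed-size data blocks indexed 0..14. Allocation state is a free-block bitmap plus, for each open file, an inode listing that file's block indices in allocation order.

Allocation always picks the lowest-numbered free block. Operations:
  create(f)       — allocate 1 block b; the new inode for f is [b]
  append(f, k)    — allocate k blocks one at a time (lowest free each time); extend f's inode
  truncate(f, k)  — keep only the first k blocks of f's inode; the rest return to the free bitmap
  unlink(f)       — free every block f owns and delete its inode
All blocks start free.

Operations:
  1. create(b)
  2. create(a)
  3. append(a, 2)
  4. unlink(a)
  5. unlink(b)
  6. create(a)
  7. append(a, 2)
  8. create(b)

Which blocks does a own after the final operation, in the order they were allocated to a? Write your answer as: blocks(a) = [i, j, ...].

blocks(a) = [0, 1, 2]

create(b): bitmap=F.............. | b=[0]
create(a): bitmap=FF............. | a=[1] b=[0]
append(a, 2): bitmap=FFFF........... | a=[1, 2, 3] b=[0]
unlink(a): bitmap=F.............. | b=[0]
unlink(b): bitmap=............... | 
create(a): bitmap=F.............. | a=[0]
append(a, 2): bitmap=FFF............ | a=[0, 1, 2]
create(b): bitmap=FFFF........... | a=[0, 1, 2] b=[3]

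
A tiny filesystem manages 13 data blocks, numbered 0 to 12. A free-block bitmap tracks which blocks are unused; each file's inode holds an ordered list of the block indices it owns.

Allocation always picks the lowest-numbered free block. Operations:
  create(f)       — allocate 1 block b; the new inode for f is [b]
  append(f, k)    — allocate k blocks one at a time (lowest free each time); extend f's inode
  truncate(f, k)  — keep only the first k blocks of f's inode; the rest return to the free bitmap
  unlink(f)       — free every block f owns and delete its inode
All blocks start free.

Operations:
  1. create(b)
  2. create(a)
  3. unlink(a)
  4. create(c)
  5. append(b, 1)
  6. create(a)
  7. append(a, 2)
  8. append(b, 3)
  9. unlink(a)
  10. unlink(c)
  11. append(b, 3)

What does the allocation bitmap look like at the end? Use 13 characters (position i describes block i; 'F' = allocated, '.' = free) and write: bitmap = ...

[1] create(b) — b=0 (map F............)
[2] create(a) — a=1 b=0 (map FF...........)
[3] unlink(a) — b=0 (map F............)
[4] create(c) — b=0 c=1 (map FF...........)
[5] append(b, 1) — b=0,2 c=1 (map FFF..........)
[6] create(a) — a=3 b=0,2 c=1 (map FFFF.........)
[7] append(a, 2) — a=3,4,5 b=0,2 c=1 (map FFFFFF.......)
[8] append(b, 3) — a=3,4,5 b=0,2,6,7,8 c=1 (map FFFFFFFFF....)
[9] unlink(a) — b=0,2,6,7,8 c=1 (map FFF...FFF....)
[10] unlink(c) — b=0,2,6,7,8 (map F.F...FFF....)
[11] append(b, 3) — b=0,2,6,7,8,1,3,4 (map FFFFF.FFF....)

bitmap = FFFFF.FFF....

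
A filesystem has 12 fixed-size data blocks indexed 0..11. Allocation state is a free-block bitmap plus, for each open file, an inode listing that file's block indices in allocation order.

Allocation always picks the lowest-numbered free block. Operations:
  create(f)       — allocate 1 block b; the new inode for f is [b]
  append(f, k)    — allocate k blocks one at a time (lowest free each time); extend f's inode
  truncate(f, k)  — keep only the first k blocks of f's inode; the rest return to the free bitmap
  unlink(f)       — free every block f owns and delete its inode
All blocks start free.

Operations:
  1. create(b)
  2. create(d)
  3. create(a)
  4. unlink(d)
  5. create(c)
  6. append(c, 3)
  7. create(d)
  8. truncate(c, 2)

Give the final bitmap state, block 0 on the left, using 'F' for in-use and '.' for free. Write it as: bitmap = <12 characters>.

  1. create(b)  ⇒  F...........  {b→[0]}
  2. create(d)  ⇒  FF..........  {b→[0]; d→[1]}
  3. create(a)  ⇒  FFF.........  {a→[2]; b→[0]; d→[1]}
  4. unlink(d)  ⇒  F.F.........  {a→[2]; b→[0]}
  5. create(c)  ⇒  FFF.........  {a→[2]; b→[0]; c→[1]}
  6. append(c, 3)  ⇒  FFFFFF......  {a→[2]; b→[0]; c→[1, 3, 4, 5]}
  7. create(d)  ⇒  FFFFFFF.....  {a→[2]; b→[0]; c→[1, 3, 4, 5]; d→[6]}
  8. truncate(c, 2)  ⇒  FFFF..F.....  {a→[2]; b→[0]; c→[1, 3]; d→[6]}

bitmap = FFFF..F.....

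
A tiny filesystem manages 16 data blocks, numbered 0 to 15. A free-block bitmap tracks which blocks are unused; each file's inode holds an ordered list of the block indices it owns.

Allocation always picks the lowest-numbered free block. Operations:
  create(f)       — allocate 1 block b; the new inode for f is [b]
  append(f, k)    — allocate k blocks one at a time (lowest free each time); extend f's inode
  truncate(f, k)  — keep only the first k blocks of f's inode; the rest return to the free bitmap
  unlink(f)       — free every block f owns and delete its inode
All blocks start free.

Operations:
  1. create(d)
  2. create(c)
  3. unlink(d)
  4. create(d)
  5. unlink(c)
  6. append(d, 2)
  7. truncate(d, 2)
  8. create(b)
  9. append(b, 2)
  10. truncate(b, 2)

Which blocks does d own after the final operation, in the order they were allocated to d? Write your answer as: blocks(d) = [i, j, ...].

after create(d) → d:[0]  free=[F...............]
after create(c) → c:[1], d:[0]  free=[FF..............]
after unlink(d) → c:[1]  free=[.F..............]
after create(d) → c:[1], d:[0]  free=[FF..............]
after unlink(c) → d:[0]  free=[F...............]
after append(d, 2) → d:[0, 1, 2]  free=[FFF.............]
after truncate(d, 2) → d:[0, 1]  free=[FF..............]
after create(b) → b:[2], d:[0, 1]  free=[FFF.............]
after append(b, 2) → b:[2, 3, 4], d:[0, 1]  free=[FFFFF...........]
after truncate(b, 2) → b:[2, 3], d:[0, 1]  free=[FFFF............]

blocks(d) = [0, 1]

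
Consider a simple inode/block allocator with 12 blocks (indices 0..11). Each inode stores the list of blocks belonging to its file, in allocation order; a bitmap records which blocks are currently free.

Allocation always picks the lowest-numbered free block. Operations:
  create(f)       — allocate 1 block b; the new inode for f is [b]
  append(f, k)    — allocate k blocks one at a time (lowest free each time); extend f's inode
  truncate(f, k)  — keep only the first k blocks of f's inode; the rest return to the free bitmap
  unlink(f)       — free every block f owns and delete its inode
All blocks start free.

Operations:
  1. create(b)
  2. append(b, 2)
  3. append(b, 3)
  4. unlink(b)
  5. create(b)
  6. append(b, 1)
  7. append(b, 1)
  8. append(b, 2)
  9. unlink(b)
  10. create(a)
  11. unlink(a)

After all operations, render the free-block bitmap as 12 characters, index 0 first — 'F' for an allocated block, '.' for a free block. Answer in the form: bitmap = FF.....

[1] create(b) — b=0 (map F...........)
[2] append(b, 2) — b=0,1,2 (map FFF.........)
[3] append(b, 3) — b=0,1,2,3,4,5 (map FFFFFF......)
[4] unlink(b) —  (map ............)
[5] create(b) — b=0 (map F...........)
[6] append(b, 1) — b=0,1 (map FF..........)
[7] append(b, 1) — b=0,1,2 (map FFF.........)
[8] append(b, 2) — b=0,1,2,3,4 (map FFFFF.......)
[9] unlink(b) —  (map ............)
[10] create(a) — a=0 (map F...........)
[11] unlink(a) —  (map ............)

bitmap = ............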